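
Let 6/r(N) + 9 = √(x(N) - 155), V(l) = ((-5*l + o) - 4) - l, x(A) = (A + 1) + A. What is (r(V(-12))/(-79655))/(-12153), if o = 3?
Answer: -6/10003154555 - 4*I*√3/30009463665 ≈ -5.9981e-10 - 2.3087e-10*I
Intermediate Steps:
x(A) = 1 + 2*A (x(A) = (1 + A) + A = 1 + 2*A)
V(l) = -1 - 6*l (V(l) = ((-5*l + 3) - 4) - l = ((3 - 5*l) - 4) - l = (-1 - 5*l) - l = -1 - 6*l)
r(N) = 6/(-9 + √(-154 + 2*N)) (r(N) = 6/(-9 + √((1 + 2*N) - 155)) = 6/(-9 + √(-154 + 2*N)))
(r(V(-12))/(-79655))/(-12153) = ((6/(-9 + √2*√(-77 + (-1 - 6*(-12)))))/(-79655))/(-12153) = ((6/(-9 + √2*√(-77 + (-1 + 72))))*(-1/79655))*(-1/12153) = ((6/(-9 + √2*√(-77 + 71)))*(-1/79655))*(-1/12153) = ((6/(-9 + √2*√(-6)))*(-1/79655))*(-1/12153) = ((6/(-9 + √2*(I*√6)))*(-1/79655))*(-1/12153) = ((6/(-9 + 2*I*√3))*(-1/79655))*(-1/12153) = -6/(79655*(-9 + 2*I*√3))*(-1/12153) = 2/(322682405*(-9 + 2*I*√3))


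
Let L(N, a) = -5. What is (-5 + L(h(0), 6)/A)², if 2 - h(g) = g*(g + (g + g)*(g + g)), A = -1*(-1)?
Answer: 100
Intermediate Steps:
A = 1
h(g) = 2 - g*(g + 4*g²) (h(g) = 2 - g*(g + (g + g)*(g + g)) = 2 - g*(g + (2*g)*(2*g)) = 2 - g*(g + 4*g²))
(-5 + L(h(0), 6)/A)² = (-5 - 5/1)² = (-5 - 5*1)² = (-5 - 5)² = (-10)² = 100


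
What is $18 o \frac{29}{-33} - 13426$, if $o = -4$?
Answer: $- \frac{146990}{11} \approx -13363.0$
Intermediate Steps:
$18 o \frac{29}{-33} - 13426 = 18 \left(-4\right) \frac{29}{-33} - 13426 = - 72 \cdot 29 \left(- \frac{1}{33}\right) - 13426 = \left(-72\right) \left(- \frac{29}{33}\right) - 13426 = \frac{696}{11} - 13426 = - \frac{146990}{11}$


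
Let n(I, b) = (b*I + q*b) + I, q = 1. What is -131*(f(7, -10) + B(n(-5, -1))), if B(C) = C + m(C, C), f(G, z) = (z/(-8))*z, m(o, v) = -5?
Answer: 4847/2 ≈ 2423.5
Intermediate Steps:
n(I, b) = I + b + I*b (n(I, b) = (b*I + 1*b) + I = (I*b + b) + I = (b + I*b) + I = I + b + I*b)
f(G, z) = -z²/8 (f(G, z) = (z*(-⅛))*z = (-z/8)*z = -z²/8)
B(C) = -5 + C (B(C) = C - 5 = -5 + C)
-131*(f(7, -10) + B(n(-5, -1))) = -131*(-⅛*(-10)² + (-5 + (-5 - 1 - 5*(-1)))) = -131*(-⅛*100 + (-5 + (-5 - 1 + 5))) = -131*(-25/2 + (-5 - 1)) = -131*(-25/2 - 6) = -131*(-37/2) = 4847/2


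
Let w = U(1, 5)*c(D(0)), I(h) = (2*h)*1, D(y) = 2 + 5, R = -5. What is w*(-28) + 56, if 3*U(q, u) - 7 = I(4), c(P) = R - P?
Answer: 1736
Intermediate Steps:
D(y) = 7
c(P) = -5 - P
I(h) = 2*h
U(q, u) = 5 (U(q, u) = 7/3 + (2*4)/3 = 7/3 + (⅓)*8 = 7/3 + 8/3 = 5)
w = -60 (w = 5*(-5 - 1*7) = 5*(-5 - 7) = 5*(-12) = -60)
w*(-28) + 56 = -60*(-28) + 56 = 1680 + 56 = 1736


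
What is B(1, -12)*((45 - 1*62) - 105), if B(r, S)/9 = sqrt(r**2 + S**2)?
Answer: -1098*sqrt(145) ≈ -13222.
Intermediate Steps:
B(r, S) = 9*sqrt(S**2 + r**2) (B(r, S) = 9*sqrt(r**2 + S**2) = 9*sqrt(S**2 + r**2))
B(1, -12)*((45 - 1*62) - 105) = (9*sqrt((-12)**2 + 1**2))*((45 - 1*62) - 105) = (9*sqrt(144 + 1))*((45 - 62) - 105) = (9*sqrt(145))*(-17 - 105) = (9*sqrt(145))*(-122) = -1098*sqrt(145)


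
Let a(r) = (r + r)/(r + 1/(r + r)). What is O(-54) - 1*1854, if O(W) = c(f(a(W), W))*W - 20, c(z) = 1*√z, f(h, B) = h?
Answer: -1874 - 5832*√5833/5833 ≈ -1950.4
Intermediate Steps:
a(r) = 2*r/(r + 1/(2*r)) (a(r) = (2*r)/(r + 1/(2*r)) = 2*r/(r + 1/(2*r)))
c(z) = √z
O(W) = -20 + 2*W*√(W²/(1 + 2*W²)) (O(W) = √(4*W²/(1 + 2*W²))*W - 20 = (2*√(W²/(1 + 2*W²)))*W - 20 = 2*W*√(W²/(1 + 2*W²)) - 20 = -20 + 2*W*√(W²/(1 + 2*W²)))
O(-54) - 1*1854 = (-20 + 2*(-54)*√((-54)²/(1 + 2*(-54)²))) - 1*1854 = (-20 + 2*(-54)*√(2916/(1 + 2*2916))) - 1854 = (-20 + 2*(-54)*√(2916/(1 + 5832))) - 1854 = (-20 + 2*(-54)*√(2916/5833)) - 1854 = (-20 + 2*(-54)*(54*√5833/5833)) - 1854 = (-20 - 5832*√5833/5833) - 1854 = -1874 - 5832*√5833/5833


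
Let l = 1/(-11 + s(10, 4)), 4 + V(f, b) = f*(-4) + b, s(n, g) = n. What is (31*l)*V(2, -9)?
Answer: 651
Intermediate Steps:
V(f, b) = -4 + b - 4*f (V(f, b) = -4 + (f*(-4) + b) = -4 + (-4*f + b) = -4 + (b - 4*f) = -4 + b - 4*f)
l = -1 (l = 1/(-11 + 10) = 1/(-1) = -1)
(31*l)*V(2, -9) = (31*(-1))*(-4 - 9 - 4*2) = -31*(-4 - 9 - 8) = -31*(-21) = 651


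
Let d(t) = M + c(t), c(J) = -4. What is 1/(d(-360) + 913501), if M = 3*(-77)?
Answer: 1/913266 ≈ 1.0950e-6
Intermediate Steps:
M = -231
d(t) = -235 (d(t) = -231 - 4 = -235)
1/(d(-360) + 913501) = 1/(-235 + 913501) = 1/913266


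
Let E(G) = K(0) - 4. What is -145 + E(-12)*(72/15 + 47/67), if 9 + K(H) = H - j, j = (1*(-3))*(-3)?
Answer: -89121/335 ≈ -266.03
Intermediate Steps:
j = 9 (j = -3*(-3) = 9)
K(H) = -18 + H (K(H) = -9 + (H - 1*9) = -9 + (H - 9) = -9 + (-9 + H) = -18 + H)
E(G) = -22 (E(G) = (-18 + 0) - 4 = -18 - 4 = -22)
-145 + E(-12)*(72/15 + 47/67) = -145 - 22*(72/15 + 47/67) = -145 - 22*(72*(1/15) + 47*(1/67)) = -145 - 22*(24/5 + 47/67) = -145 - 22*1843/335 = -145 - 40546/335 = -89121/335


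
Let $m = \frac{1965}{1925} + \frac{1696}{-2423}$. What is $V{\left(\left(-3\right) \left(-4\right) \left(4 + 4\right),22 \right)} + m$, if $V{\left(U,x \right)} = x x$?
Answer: $\frac{451801099}{932855} \approx 484.32$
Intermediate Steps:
$V{\left(U,x \right)} = x^{2}$
$m = \frac{299279}{932855}$ ($m = 1965 \cdot \frac{1}{1925} + 1696 \left(- \frac{1}{2423}\right) = \frac{393}{385} - \frac{1696}{2423} = \frac{299279}{932855} \approx 0.32082$)
$V{\left(\left(-3\right) \left(-4\right) \left(4 + 4\right),22 \right)} + m = 22^{2} + \frac{299279}{932855} = 484 + \frac{299279}{932855} = \frac{451801099}{932855}$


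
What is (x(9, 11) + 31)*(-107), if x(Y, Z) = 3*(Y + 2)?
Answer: -6848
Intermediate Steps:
x(Y, Z) = 6 + 3*Y (x(Y, Z) = 3*(2 + Y) = 6 + 3*Y)
(x(9, 11) + 31)*(-107) = ((6 + 3*9) + 31)*(-107) = ((6 + 27) + 31)*(-107) = (33 + 31)*(-107) = 64*(-107) = -6848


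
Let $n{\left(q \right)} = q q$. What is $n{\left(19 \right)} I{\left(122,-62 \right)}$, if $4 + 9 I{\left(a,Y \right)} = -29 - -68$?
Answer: $\frac{12635}{9} \approx 1403.9$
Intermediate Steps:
$I{\left(a,Y \right)} = \frac{35}{9}$ ($I{\left(a,Y \right)} = - \frac{4}{9} + \frac{-29 - -68}{9} = - \frac{4}{9} + \frac{-29 + 68}{9} = - \frac{4}{9} + \frac{1}{9} \cdot 39 = - \frac{4}{9} + \frac{13}{3} = \frac{35}{9}$)
$n{\left(q \right)} = q^{2}$
$n{\left(19 \right)} I{\left(122,-62 \right)} = 19^{2} \cdot \frac{35}{9} = 361 \cdot \frac{35}{9} = \frac{12635}{9}$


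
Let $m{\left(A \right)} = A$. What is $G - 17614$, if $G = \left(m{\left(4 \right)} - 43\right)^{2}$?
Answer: $-16093$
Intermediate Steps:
$G = 1521$ ($G = \left(4 - 43\right)^{2} = \left(-39\right)^{2} = 1521$)
$G - 17614 = 1521 - 17614 = -16093$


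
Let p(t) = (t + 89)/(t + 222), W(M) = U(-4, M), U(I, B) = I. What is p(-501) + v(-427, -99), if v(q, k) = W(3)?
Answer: -704/279 ≈ -2.5233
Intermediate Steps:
W(M) = -4
v(q, k) = -4
p(t) = (89 + t)/(222 + t)
p(-501) + v(-427, -99) = (89 - 501)/(222 - 501) - 4 = -412/(-279) - 4 = -1/279*(-412) - 4 = 412/279 - 4 = -704/279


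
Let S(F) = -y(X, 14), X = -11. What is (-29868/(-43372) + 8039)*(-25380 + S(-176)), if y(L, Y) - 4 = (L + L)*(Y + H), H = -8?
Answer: -2201326534688/10843 ≈ -2.0302e+8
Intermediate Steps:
y(L, Y) = 4 + 2*L*(-8 + Y) (y(L, Y) = 4 + (L + L)*(Y - 8) = 4 + (2*L)*(-8 + Y) = 4 + 2*L*(-8 + Y))
S(F) = 128 (S(F) = -(4 - 16*(-11) + 2*(-11)*14) = -(4 + 176 - 308) = -1*(-128) = 128)
(-29868/(-43372) + 8039)*(-25380 + S(-176)) = (-29868/(-43372) + 8039)*(-25380 + 128) = (-29868*(-1/43372) + 8039)*(-25252) = (7467/10843 + 8039)*(-25252) = (87174344/10843)*(-25252) = -2201326534688/10843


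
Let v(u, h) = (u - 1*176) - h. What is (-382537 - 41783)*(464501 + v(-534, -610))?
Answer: -197054632320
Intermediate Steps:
v(u, h) = -176 + u - h (v(u, h) = (u - 176) - h = (-176 + u) - h = -176 + u - h)
(-382537 - 41783)*(464501 + v(-534, -610)) = (-382537 - 41783)*(464501 + (-176 - 534 - 1*(-610))) = -424320*(464501 + (-176 - 534 + 610)) = -424320*(464501 - 100) = -424320*464401 = -197054632320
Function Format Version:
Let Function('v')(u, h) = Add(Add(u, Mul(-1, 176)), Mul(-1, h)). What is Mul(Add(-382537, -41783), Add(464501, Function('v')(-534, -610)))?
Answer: -197054632320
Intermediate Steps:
Function('v')(u, h) = Add(-176, u, Mul(-1, h)) (Function('v')(u, h) = Add(Add(u, -176), Mul(-1, h)) = Add(Add(-176, u), Mul(-1, h)) = Add(-176, u, Mul(-1, h)))
Mul(Add(-382537, -41783), Add(464501, Function('v')(-534, -610))) = Mul(Add(-382537, -41783), Add(464501, Add(-176, -534, Mul(-1, -610)))) = Mul(-424320, Add(464501, Add(-176, -534, 610))) = Mul(-424320, Add(464501, -100)) = Mul(-424320, 464401) = -197054632320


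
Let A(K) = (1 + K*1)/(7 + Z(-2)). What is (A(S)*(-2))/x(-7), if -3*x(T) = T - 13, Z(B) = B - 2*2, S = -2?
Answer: 3/10 ≈ 0.30000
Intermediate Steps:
Z(B) = -4 + B (Z(B) = B - 4 = -4 + B)
x(T) = 13/3 - T/3 (x(T) = -(T - 13)/3 = -(-13 + T)/3 = 13/3 - T/3)
A(K) = 1 + K (A(K) = (1 + K*1)/(7 + (-4 - 2)) = (1 + K)/(7 - 6) = (1 + K)/1 = (1 + K)*1 = 1 + K)
(A(S)*(-2))/x(-7) = ((1 - 2)*(-2))/(13/3 - 1/3*(-7)) = (-1*(-2))/(13/3 + 7/3) = 2/(20/3) = 2*(3/20) = 3/10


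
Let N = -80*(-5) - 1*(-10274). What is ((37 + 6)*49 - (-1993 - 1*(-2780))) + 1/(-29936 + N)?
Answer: 25425839/19262 ≈ 1320.0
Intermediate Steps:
N = 10674 (N = 400 + 10274 = 10674)
((37 + 6)*49 - (-1993 - 1*(-2780))) + 1/(-29936 + N) = ((37 + 6)*49 - (-1993 - 1*(-2780))) + 1/(-29936 + 10674) = (43*49 - (-1993 + 2780)) + 1/(-19262) = (2107 - 1*787) - 1/19262 = (2107 - 787) - 1/19262 = 1320 - 1/19262 = 25425839/19262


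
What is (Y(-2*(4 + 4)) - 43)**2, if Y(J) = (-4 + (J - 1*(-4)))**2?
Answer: 45369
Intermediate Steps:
Y(J) = J**2 (Y(J) = (-4 + (J + 4))**2 = (-4 + (4 + J))**2 = J**2)
(Y(-2*(4 + 4)) - 43)**2 = ((-2*(4 + 4))**2 - 43)**2 = ((-2*8)**2 - 43)**2 = ((-16)**2 - 43)**2 = (256 - 43)**2 = 213**2 = 45369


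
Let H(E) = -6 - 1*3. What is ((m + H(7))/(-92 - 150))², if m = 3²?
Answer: 0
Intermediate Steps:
H(E) = -9 (H(E) = -6 - 3 = -9)
m = 9
((m + H(7))/(-92 - 150))² = ((9 - 9)/(-92 - 150))² = (0/(-242))² = (0*(-1/242))² = 0² = 0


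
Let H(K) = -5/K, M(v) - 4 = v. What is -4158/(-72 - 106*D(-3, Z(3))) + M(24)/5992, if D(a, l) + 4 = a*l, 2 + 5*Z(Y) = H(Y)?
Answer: -7489/214 ≈ -34.995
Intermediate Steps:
M(v) = 4 + v
Z(Y) = -⅖ - 1/Y (Z(Y) = -⅖ + (-5/Y)/5 = -⅖ - 1/Y)
D(a, l) = -4 + a*l
-4158/(-72 - 106*D(-3, Z(3))) + M(24)/5992 = -4158/(-72 - 106*(-4 - 3*(-⅖ - 1/3))) + (4 + 24)/5992 = -4158/(-72 - 106*(-4 - 3*(-⅖ - 1*⅓))) + 28*(1/5992) = -4158/(-72 - 106*(-4 - 3*(-⅖ - ⅓))) + 1/214 = -4158/(-72 - 106*(-4 - 3*(-11/15))) + 1/214 = -4158/(-72 - 106*(-4 + 11/5)) + 1/214 = -4158/(-72 - 106*(-9/5)) + 1/214 = -4158/(-72 + 954/5) + 1/214 = -4158/594/5 + 1/214 = -4158*5/594 + 1/214 = -35 + 1/214 = -7489/214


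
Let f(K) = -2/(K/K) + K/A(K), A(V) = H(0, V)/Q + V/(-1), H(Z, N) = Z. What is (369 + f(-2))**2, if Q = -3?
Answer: 133956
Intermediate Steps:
A(V) = -V (A(V) = 0/(-3) + V/(-1) = 0*(-1/3) + V*(-1) = 0 - V = -V)
f(K) = -3 (f(K) = -2/(K/K) + K/((-K)) = -2/1 + K*(-1/K) = -2*1 - 1 = -2 - 1 = -3)
(369 + f(-2))**2 = (369 - 3)**2 = 366**2 = 133956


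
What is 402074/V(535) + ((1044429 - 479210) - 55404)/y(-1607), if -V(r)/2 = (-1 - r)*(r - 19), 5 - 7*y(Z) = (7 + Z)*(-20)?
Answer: -65372398351/589936608 ≈ -110.81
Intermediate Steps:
y(Z) = 145/7 + 20*Z/7 (y(Z) = 5/7 - (7 + Z)*(-20)/7 = 5/7 - (-140 - 20*Z)/7 = 5/7 + (20 + 20*Z/7) = 145/7 + 20*Z/7)
V(r) = -2*(-1 - r)*(-19 + r) (V(r) = -2*(-1 - r)*(r - 19) = -2*(-1 - r)*(-19 + r))
402074/V(535) + ((1044429 - 479210) - 55404)/y(-1607) = 402074/(-38 - 36*535 + 2*535**2) + ((1044429 - 479210) - 55404)/(145/7 + (20/7)*(-1607)) = 402074/(-38 - 19260 + 2*286225) + (565219 - 55404)/(145/7 - 32140/7) = 402074/(-38 - 19260 + 572450) + 509815/(-31995/7) = 402074/553152 + 509815*(-7/31995) = 402074*(1/553152) - 713741/6399 = 201037/276576 - 713741/6399 = -65372398351/589936608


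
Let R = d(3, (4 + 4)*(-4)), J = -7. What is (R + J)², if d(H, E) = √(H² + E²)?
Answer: (7 - √1033)² ≈ 632.04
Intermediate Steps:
d(H, E) = √(E² + H²)
R = √1033 (R = √(((4 + 4)*(-4))² + 3²) = √((8*(-4))² + 9) = √((-32)² + 9) = √(1024 + 9) = √1033 ≈ 32.140)
(R + J)² = (√1033 - 7)² = (-7 + √1033)²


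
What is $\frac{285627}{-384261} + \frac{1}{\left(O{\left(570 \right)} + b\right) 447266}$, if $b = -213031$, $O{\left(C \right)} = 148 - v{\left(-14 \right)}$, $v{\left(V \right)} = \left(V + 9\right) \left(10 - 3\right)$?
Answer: $- \frac{9063865720863799}{12193840588304416} \approx -0.74331$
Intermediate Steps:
$v{\left(V \right)} = 63 + 7 V$ ($v{\left(V \right)} = \left(9 + V\right) 7 = 63 + 7 V$)
$O{\left(C \right)} = 183$ ($O{\left(C \right)} = 148 - \left(63 + 7 \left(-14\right)\right) = 148 - \left(63 - 98\right) = 148 - -35 = 148 + 35 = 183$)
$\frac{285627}{-384261} + \frac{1}{\left(O{\left(570 \right)} + b\right) 447266} = \frac{285627}{-384261} + \frac{1}{\left(183 - 213031\right) 447266} = 285627 \left(- \frac{1}{384261}\right) + \frac{1}{-212848} \cdot \frac{1}{447266} = - \frac{95209}{128087} - \frac{1}{95199673568} = - \frac{9063865720863799}{12193840588304416}$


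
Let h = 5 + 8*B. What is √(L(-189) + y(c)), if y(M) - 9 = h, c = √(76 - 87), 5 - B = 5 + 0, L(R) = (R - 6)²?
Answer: √38039 ≈ 195.04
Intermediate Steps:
L(R) = (-6 + R)²
B = 0 (B = 5 - (5 + 0) = 5 - 1*5 = 5 - 5 = 0)
c = I*√11 (c = √(-11) = I*√11 ≈ 3.3166*I)
h = 5 (h = 5 + 8*0 = 5 + 0 = 5)
y(M) = 14 (y(M) = 9 + 5 = 14)
√(L(-189) + y(c)) = √((-6 - 189)² + 14) = √((-195)² + 14) = √(38025 + 14) = √38039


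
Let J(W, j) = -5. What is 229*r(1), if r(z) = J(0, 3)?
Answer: -1145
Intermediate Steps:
r(z) = -5
229*r(1) = 229*(-5) = -1145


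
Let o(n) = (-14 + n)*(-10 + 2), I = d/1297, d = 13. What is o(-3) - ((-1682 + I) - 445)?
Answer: 2935098/1297 ≈ 2263.0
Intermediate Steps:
I = 13/1297 ≈ 0.010023
o(n) = 112 - 8*n (o(n) = (-14 + n)*(-8) = 112 - 8*n)
o(-3) - ((-1682 + I) - 445) = (112 - 8*(-3)) - ((-1682 + 13/1297) - 445) = (112 + 24) - (-2181541/1297 - 445) = 136 - 1*(-2758706/1297) = 136 + 2758706/1297 = 2935098/1297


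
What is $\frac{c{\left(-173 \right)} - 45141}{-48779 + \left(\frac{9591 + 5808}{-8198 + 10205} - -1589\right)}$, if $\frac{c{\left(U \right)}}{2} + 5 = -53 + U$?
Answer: $\frac{10169469}{10521659} \approx 0.96653$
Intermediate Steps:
$c{\left(U \right)} = -116 + 2 U$ ($c{\left(U \right)} = -10 + 2 \left(-53 + U\right) = -10 + \left(-106 + 2 U\right) = -116 + 2 U$)
$\frac{c{\left(-173 \right)} - 45141}{-48779 + \left(\frac{9591 + 5808}{-8198 + 10205} - -1589\right)} = \frac{\left(-116 + 2 \left(-173\right)\right) - 45141}{-48779 + \left(\frac{9591 + 5808}{-8198 + 10205} - -1589\right)} = \frac{\left(-116 - 346\right) - 45141}{-48779 + \left(\frac{15399}{2007} + 1589\right)} = \frac{-462 - 45141}{-48779 + \left(15399 \cdot \frac{1}{2007} + 1589\right)} = - \frac{45603}{-48779 + \left(\frac{1711}{223} + 1589\right)} = - \frac{45603}{-48779 + \frac{356058}{223}} = - \frac{45603}{- \frac{10521659}{223}} = \left(-45603\right) \left(- \frac{223}{10521659}\right) = \frac{10169469}{10521659}$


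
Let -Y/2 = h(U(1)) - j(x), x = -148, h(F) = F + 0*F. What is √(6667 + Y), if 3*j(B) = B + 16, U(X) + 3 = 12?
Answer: 81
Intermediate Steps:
U(X) = 9 (U(X) = -3 + 12 = 9)
h(F) = F (h(F) = F + 0 = F)
j(B) = 16/3 + B/3 (j(B) = (B + 16)/3 = (16 + B)/3 = 16/3 + B/3)
Y = -106 (Y = -2*(9 - (16/3 + (⅓)*(-148))) = -2*(9 - (16/3 - 148/3)) = -2*(9 - 1*(-44)) = -2*(9 + 44) = -2*53 = -106)
√(6667 + Y) = √(6667 - 106) = √6561 = 81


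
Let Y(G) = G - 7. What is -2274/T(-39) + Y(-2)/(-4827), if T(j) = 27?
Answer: -1219595/14481 ≈ -84.220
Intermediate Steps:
Y(G) = -7 + G
-2274/T(-39) + Y(-2)/(-4827) = -2274/27 + (-7 - 2)/(-4827) = -2274*1/27 - 9*(-1/4827) = -758/9 + 3/1609 = -1219595/14481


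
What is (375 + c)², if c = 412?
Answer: 619369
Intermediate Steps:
(375 + c)² = (375 + 412)² = 787² = 619369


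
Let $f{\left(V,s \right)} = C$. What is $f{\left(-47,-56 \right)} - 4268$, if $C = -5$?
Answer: $-4273$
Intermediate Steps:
$f{\left(V,s \right)} = -5$
$f{\left(-47,-56 \right)} - 4268 = -5 - 4268 = -4273$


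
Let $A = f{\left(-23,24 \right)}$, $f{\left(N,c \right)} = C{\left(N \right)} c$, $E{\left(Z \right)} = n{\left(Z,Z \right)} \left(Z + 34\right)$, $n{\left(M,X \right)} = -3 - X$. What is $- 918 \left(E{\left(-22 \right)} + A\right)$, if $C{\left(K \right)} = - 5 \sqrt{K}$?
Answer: $-209304 + 110160 i \sqrt{23} \approx -2.093 \cdot 10^{5} + 5.2831 \cdot 10^{5} i$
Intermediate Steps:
$E{\left(Z \right)} = \left(-3 - Z\right) \left(34 + Z\right)$ ($E{\left(Z \right)} = \left(-3 - Z\right) \left(Z + 34\right) = \left(-3 - Z\right) \left(34 + Z\right)$)
$f{\left(N,c \right)} = - 5 c \sqrt{N}$ ($f{\left(N,c \right)} = - 5 \sqrt{N} c = - 5 c \sqrt{N}$)
$A = - 120 i \sqrt{23}$ ($A = \left(-5\right) 24 \sqrt{-23} = \left(-5\right) 24 i \sqrt{23} = - 120 i \sqrt{23} \approx - 575.5 i$)
$- 918 \left(E{\left(-22 \right)} + A\right) = - 918 \left(- \left(3 - 22\right) \left(34 - 22\right) - 120 i \sqrt{23}\right) = - 918 \left(\left(-1\right) \left(-19\right) 12 - 120 i \sqrt{23}\right) = - 918 \left(228 - 120 i \sqrt{23}\right) = -209304 + 110160 i \sqrt{23}$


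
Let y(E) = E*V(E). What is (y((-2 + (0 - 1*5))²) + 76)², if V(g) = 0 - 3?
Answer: 5041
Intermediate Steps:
V(g) = -3
y(E) = -3*E (y(E) = E*(-3) = -3*E)
(y((-2 + (0 - 1*5))²) + 76)² = (-3*(-2 + (0 - 1*5))² + 76)² = (-3*(-2 + (0 - 5))² + 76)² = (-3*(-2 - 5)² + 76)² = (-3*(-7)² + 76)² = (-3*49 + 76)² = (-147 + 76)² = (-71)² = 5041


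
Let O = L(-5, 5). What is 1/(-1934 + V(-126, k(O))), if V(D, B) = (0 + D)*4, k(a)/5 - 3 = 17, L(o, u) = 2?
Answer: -1/2438 ≈ -0.00041017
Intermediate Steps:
O = 2
k(a) = 100 (k(a) = 15 + 5*17 = 15 + 85 = 100)
V(D, B) = 4*D (V(D, B) = D*4 = 4*D)
1/(-1934 + V(-126, k(O))) = 1/(-1934 + 4*(-126)) = 1/(-1934 - 504) = 1/(-2438) = -1/2438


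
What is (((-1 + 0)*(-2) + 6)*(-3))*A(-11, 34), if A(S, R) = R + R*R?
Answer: -28560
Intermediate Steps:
A(S, R) = R + R²
(((-1 + 0)*(-2) + 6)*(-3))*A(-11, 34) = (((-1 + 0)*(-2) + 6)*(-3))*(34*(1 + 34)) = ((-1*(-2) + 6)*(-3))*(34*35) = ((2 + 6)*(-3))*1190 = (8*(-3))*1190 = -24*1190 = -28560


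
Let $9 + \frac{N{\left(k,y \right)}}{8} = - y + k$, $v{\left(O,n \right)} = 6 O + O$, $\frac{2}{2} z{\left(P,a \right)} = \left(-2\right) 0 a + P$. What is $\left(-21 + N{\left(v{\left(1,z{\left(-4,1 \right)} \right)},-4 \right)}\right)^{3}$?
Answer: $-125$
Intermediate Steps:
$z{\left(P,a \right)} = P$ ($z{\left(P,a \right)} = \left(-2\right) 0 a + P = 0 a + P = 0 + P = P$)
$v{\left(O,n \right)} = 7 O$
$N{\left(k,y \right)} = -72 - 8 y + 8 k$ ($N{\left(k,y \right)} = -72 + 8 \left(- y + k\right) = -72 + 8 \left(k - y\right) = -72 + \left(- 8 y + 8 k\right) = -72 - 8 y + 8 k$)
$\left(-21 + N{\left(v{\left(1,z{\left(-4,1 \right)} \right)},-4 \right)}\right)^{3} = \left(-21 - \left(40 - 56 \cdot 1\right)\right)^{3} = \left(-21 + \left(-72 + 32 + 8 \cdot 7\right)\right)^{3} = \left(-21 + \left(-72 + 32 + 56\right)\right)^{3} = \left(-21 + 16\right)^{3} = \left(-5\right)^{3} = -125$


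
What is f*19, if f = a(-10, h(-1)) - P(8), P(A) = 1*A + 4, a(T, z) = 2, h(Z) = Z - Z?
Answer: -190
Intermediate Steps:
h(Z) = 0
P(A) = 4 + A (P(A) = A + 4 = 4 + A)
f = -10 (f = 2 - (4 + 8) = 2 - 1*12 = 2 - 12 = -10)
f*19 = -10*19 = -190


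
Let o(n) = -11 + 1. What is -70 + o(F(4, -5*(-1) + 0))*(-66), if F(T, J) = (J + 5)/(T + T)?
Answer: 590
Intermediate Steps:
F(T, J) = (5 + J)/(2*T) (F(T, J) = (5 + J)/((2*T)) = (5 + J)*(1/(2*T)) = (5 + J)/(2*T))
o(n) = -10
-70 + o(F(4, -5*(-1) + 0))*(-66) = -70 - 10*(-66) = -70 + 660 = 590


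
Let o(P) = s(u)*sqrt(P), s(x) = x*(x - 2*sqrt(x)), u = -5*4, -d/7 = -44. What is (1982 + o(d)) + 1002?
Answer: 2984 + 800*sqrt(77) + 160*I*sqrt(385) ≈ 10004.0 + 3139.4*I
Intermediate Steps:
d = 308 (d = -7*(-44) = 308)
u = -20
o(P) = sqrt(P)*(400 + 80*I*sqrt(5)) (o(P) = ((-20)**2 - (-80)*I*sqrt(5))*sqrt(P) = (400 - (-80)*I*sqrt(5))*sqrt(P) = (400 + 80*I*sqrt(5))*sqrt(P) = sqrt(P)*(400 + 80*I*sqrt(5)))
(1982 + o(d)) + 1002 = (1982 + 80*sqrt(308)*(5 + I*sqrt(5))) + 1002 = (1982 + 80*(2*sqrt(77))*(5 + I*sqrt(5))) + 1002 = (1982 + 160*sqrt(77)*(5 + I*sqrt(5))) + 1002 = 2984 + 160*sqrt(77)*(5 + I*sqrt(5))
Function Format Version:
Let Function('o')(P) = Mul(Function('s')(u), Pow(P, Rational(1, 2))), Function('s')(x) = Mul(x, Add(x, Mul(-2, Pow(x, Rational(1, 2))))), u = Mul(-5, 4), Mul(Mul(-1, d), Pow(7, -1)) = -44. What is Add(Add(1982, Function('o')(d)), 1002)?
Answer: Add(2984, Mul(800, Pow(77, Rational(1, 2))), Mul(160, I, Pow(385, Rational(1, 2)))) ≈ Add(10004., Mul(3139.4, I))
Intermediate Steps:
d = 308 (d = Mul(-7, -44) = 308)
u = -20
Function('o')(P) = Mul(Pow(P, Rational(1, 2)), Add(400, Mul(80, I, Pow(5, Rational(1, 2))))) (Function('o')(P) = Mul(Add(Pow(-20, 2), Mul(-2, Pow(-20, Rational(3, 2)))), Pow(P, Rational(1, 2))) = Mul(Add(400, Mul(-2, Mul(-40, I, Pow(5, Rational(1, 2))))), Pow(P, Rational(1, 2))) = Mul(Add(400, Mul(80, I, Pow(5, Rational(1, 2)))), Pow(P, Rational(1, 2))) = Mul(Pow(P, Rational(1, 2)), Add(400, Mul(80, I, Pow(5, Rational(1, 2))))))
Add(Add(1982, Function('o')(d)), 1002) = Add(Add(1982, Mul(80, Pow(308, Rational(1, 2)), Add(5, Mul(I, Pow(5, Rational(1, 2)))))), 1002) = Add(Add(1982, Mul(80, Mul(2, Pow(77, Rational(1, 2))), Add(5, Mul(I, Pow(5, Rational(1, 2)))))), 1002) = Add(Add(1982, Mul(160, Pow(77, Rational(1, 2)), Add(5, Mul(I, Pow(5, Rational(1, 2)))))), 1002) = Add(2984, Mul(160, Pow(77, Rational(1, 2)), Add(5, Mul(I, Pow(5, Rational(1, 2))))))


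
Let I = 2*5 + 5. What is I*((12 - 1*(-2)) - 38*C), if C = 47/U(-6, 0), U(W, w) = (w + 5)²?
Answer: -4308/5 ≈ -861.60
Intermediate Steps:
U(W, w) = (5 + w)²
C = 47/25 (C = 47/((5 + 0)²) = 47/(5²) = 47/25 ≈ 1.8800)
I = 15 (I = 10 + 5 = 15)
I*((12 - 1*(-2)) - 38*C) = 15*((12 - 1*(-2)) - 38*47/25) = 15*((12 + 2) - 1786/25) = 15*(14 - 1786/25) = 15*(-1436/25) = -4308/5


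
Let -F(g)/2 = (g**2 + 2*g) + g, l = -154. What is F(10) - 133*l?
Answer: 20222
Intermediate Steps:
F(g) = -6*g - 2*g**2 (F(g) = -2*((g**2 + 2*g) + g) = -2*(g**2 + 3*g) = -6*g - 2*g**2)
F(10) - 133*l = -2*10*(3 + 10) - 133*(-154) = -2*10*13 + 20482 = -260 + 20482 = 20222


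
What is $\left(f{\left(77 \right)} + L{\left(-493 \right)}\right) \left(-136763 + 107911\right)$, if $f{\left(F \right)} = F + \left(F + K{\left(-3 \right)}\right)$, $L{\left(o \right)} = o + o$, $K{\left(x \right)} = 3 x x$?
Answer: $23225860$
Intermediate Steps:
$K{\left(x \right)} = 3 x^{2}$
$L{\left(o \right)} = 2 o$
$f{\left(F \right)} = 27 + 2 F$ ($f{\left(F \right)} = F + \left(F + 3 \left(-3\right)^{2}\right) = F + \left(F + 3 \cdot 9\right) = F + \left(F + 27\right) = F + \left(27 + F\right) = 27 + 2 F$)
$\left(f{\left(77 \right)} + L{\left(-493 \right)}\right) \left(-136763 + 107911\right) = \left(\left(27 + 2 \cdot 77\right) + 2 \left(-493\right)\right) \left(-136763 + 107911\right) = \left(\left(27 + 154\right) - 986\right) \left(-28852\right) = \left(181 - 986\right) \left(-28852\right) = \left(-805\right) \left(-28852\right) = 23225860$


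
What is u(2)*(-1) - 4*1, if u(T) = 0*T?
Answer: -4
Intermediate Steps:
u(T) = 0
u(2)*(-1) - 4*1 = 0*(-1) - 4*1 = 0 - 4 = -4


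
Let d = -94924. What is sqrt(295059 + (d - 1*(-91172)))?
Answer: sqrt(291307) ≈ 539.73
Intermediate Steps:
sqrt(295059 + (d - 1*(-91172))) = sqrt(295059 + (-94924 - 1*(-91172))) = sqrt(295059 + (-94924 + 91172)) = sqrt(295059 - 3752) = sqrt(291307)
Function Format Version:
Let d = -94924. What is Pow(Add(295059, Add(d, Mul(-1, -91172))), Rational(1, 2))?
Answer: Pow(291307, Rational(1, 2)) ≈ 539.73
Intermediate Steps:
Pow(Add(295059, Add(d, Mul(-1, -91172))), Rational(1, 2)) = Pow(Add(295059, Add(-94924, Mul(-1, -91172))), Rational(1, 2)) = Pow(Add(295059, Add(-94924, 91172)), Rational(1, 2)) = Pow(Add(295059, -3752), Rational(1, 2)) = Pow(291307, Rational(1, 2))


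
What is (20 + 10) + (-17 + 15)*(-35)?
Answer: 100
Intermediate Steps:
(20 + 10) + (-17 + 15)*(-35) = 30 - 2*(-35) = 30 + 70 = 100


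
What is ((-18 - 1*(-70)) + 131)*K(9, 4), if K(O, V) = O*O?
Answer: 14823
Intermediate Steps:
K(O, V) = O**2
((-18 - 1*(-70)) + 131)*K(9, 4) = ((-18 - 1*(-70)) + 131)*9**2 = ((-18 + 70) + 131)*81 = (52 + 131)*81 = 183*81 = 14823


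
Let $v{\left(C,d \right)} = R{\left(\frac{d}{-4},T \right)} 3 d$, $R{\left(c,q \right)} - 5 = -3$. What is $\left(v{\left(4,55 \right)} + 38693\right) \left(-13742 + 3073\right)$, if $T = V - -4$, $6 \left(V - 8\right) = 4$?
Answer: $-416336387$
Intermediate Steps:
$V = \frac{26}{3}$ ($V = 8 + \frac{1}{6} \cdot 4 = 8 + \frac{2}{3} = \frac{26}{3} \approx 8.6667$)
$T = \frac{38}{3}$ ($T = \frac{26}{3} - -4 = \frac{26}{3} + 4 = \frac{38}{3} \approx 12.667$)
$R{\left(c,q \right)} = 2$ ($R{\left(c,q \right)} = 5 - 3 = 2$)
$v{\left(C,d \right)} = 6 d$ ($v{\left(C,d \right)} = 2 \cdot 3 d = 6 d$)
$\left(v{\left(4,55 \right)} + 38693\right) \left(-13742 + 3073\right) = \left(6 \cdot 55 + 38693\right) \left(-13742 + 3073\right) = \left(330 + 38693\right) \left(-10669\right) = 39023 \left(-10669\right) = -416336387$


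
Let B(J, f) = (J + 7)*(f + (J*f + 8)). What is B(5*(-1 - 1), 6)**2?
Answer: 19044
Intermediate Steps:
B(J, f) = (7 + J)*(8 + f + J*f) (B(J, f) = (7 + J)*(f + (8 + J*f)) = (7 + J)*(8 + f + J*f))
B(5*(-1 - 1), 6)**2 = (56 + 7*6 + 8*(5*(-1 - 1)) + 6*(5*(-1 - 1))**2 + 8*(5*(-1 - 1))*6)**2 = (56 + 42 + 8*(5*(-2)) + 6*(5*(-2))**2 + 8*(5*(-2))*6)**2 = (56 + 42 + 8*(-10) + 6*(-10)**2 + 8*(-10)*6)**2 = (56 + 42 - 80 + 6*100 - 480)**2 = (56 + 42 - 80 + 600 - 480)**2 = 138**2 = 19044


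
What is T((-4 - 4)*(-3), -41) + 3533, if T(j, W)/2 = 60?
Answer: 3653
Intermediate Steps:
T(j, W) = 120 (T(j, W) = 2*60 = 120)
T((-4 - 4)*(-3), -41) + 3533 = 120 + 3533 = 3653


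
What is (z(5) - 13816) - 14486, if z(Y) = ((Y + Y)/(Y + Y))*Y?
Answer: -28297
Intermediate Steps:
z(Y) = Y (z(Y) = ((2*Y)/((2*Y)))*Y = ((2*Y)*(1/(2*Y)))*Y = 1*Y = Y)
(z(5) - 13816) - 14486 = (5 - 13816) - 14486 = -13811 - 14486 = -28297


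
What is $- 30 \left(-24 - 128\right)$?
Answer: $4560$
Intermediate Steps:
$- 30 \left(-24 - 128\right) = \left(-30\right) \left(-152\right) = 4560$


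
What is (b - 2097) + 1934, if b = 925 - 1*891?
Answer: -129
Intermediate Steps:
b = 34 (b = 925 - 891 = 34)
(b - 2097) + 1934 = (34 - 2097) + 1934 = -2063 + 1934 = -129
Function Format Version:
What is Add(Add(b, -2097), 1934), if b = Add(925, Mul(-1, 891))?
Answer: -129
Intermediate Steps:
b = 34 (b = Add(925, -891) = 34)
Add(Add(b, -2097), 1934) = Add(Add(34, -2097), 1934) = Add(-2063, 1934) = -129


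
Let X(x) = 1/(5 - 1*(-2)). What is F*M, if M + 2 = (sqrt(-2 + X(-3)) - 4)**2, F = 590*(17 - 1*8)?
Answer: 451350/7 - 42480*I*sqrt(91)/7 ≈ 64479.0 - 57891.0*I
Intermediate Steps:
X(x) = 1/7 (X(x) = 1/(5 + 2) = 1/7)
F = 5310 (F = 590*(17 - 8) = 590*9 = 5310)
M = -2 + (-4 + I*sqrt(91)/7)**2 (M = -2 + (sqrt(-2 + 1/7) - 4)**2 = -2 + (sqrt(-13/7) - 4)**2 = -2 + (I*sqrt(91)/7 - 4)**2 = -2 + (-4 + I*sqrt(91)/7)**2 ≈ 12.143 - 10.902*I)
F*M = 5310*(85/7 - 8*I*sqrt(91)/7) = 451350/7 - 42480*I*sqrt(91)/7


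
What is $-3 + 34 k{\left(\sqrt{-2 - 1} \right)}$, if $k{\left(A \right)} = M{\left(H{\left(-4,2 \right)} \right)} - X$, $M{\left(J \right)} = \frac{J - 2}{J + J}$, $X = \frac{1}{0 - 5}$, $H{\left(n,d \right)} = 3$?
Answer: $\frac{142}{15} \approx 9.4667$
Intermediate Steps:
$X = - \frac{1}{5}$ ($X = \frac{1}{-5} = - \frac{1}{5} \approx -0.2$)
$M{\left(J \right)} = \frac{-2 + J}{2 J}$
$k{\left(A \right)} = \frac{11}{30}$ ($k{\left(A \right)} = \frac{-2 + 3}{2 \cdot 3} - - \frac{1}{5} = \frac{1}{2} \cdot \frac{1}{3} \cdot 1 + \frac{1}{5} = \frac{1}{6} + \frac{1}{5} = \frac{11}{30}$)
$-3 + 34 k{\left(\sqrt{-2 - 1} \right)} = -3 + 34 \cdot \frac{11}{30} = -3 + \frac{187}{15} = \frac{142}{15}$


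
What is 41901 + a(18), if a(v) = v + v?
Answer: 41937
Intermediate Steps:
a(v) = 2*v
41901 + a(18) = 41901 + 2*18 = 41901 + 36 = 41937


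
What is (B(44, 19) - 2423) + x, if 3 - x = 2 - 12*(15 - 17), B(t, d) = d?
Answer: -2427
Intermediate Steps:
x = -23 (x = 3 - (2 - 12*(15 - 17)) = 3 - (2 - 12*(-2)) = 3 - (2 + 24) = 3 - 1*26 = 3 - 26 = -23)
(B(44, 19) - 2423) + x = (19 - 2423) - 23 = -2404 - 23 = -2427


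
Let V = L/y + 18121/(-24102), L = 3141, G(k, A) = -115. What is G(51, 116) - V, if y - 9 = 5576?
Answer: -15454610647/134609670 ≈ -114.81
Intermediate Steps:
y = 5585 (y = 9 + 5576 = 5585)
V = -25501403/134609670 (V = 3141/5585 + 18121/(-24102) = 3141*(1/5585) + 18121*(-1/24102) = 3141/5585 - 18121/24102 = -25501403/134609670 ≈ -0.18945)
G(51, 116) - V = -115 - 1*(-25501403/134609670) = -115 + 25501403/134609670 = -15454610647/134609670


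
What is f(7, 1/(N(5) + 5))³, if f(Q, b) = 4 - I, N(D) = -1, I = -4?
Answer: 512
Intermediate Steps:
f(Q, b) = 8 (f(Q, b) = 4 - 1*(-4) = 4 + 4 = 8)
f(7, 1/(N(5) + 5))³ = 8³ = 512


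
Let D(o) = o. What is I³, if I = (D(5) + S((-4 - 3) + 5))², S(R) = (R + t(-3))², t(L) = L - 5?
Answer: 1340095640625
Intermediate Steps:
t(L) = -5 + L
S(R) = (-8 + R)² (S(R) = (R + (-5 - 3))² = (R - 8)² = (-8 + R)²)
I = 11025 (I = (5 + (-8 + ((-4 - 3) + 5))²)² = (5 + (-8 + (-7 + 5))²)² = (5 + (-8 - 2)²)² = (5 + (-10)²)² = (5 + 100)² = 105² = 11025)
I³ = 11025³ = 1340095640625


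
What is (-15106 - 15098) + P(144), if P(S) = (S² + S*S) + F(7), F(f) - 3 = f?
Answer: 11278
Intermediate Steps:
F(f) = 3 + f
P(S) = 10 + 2*S² (P(S) = (S² + S*S) + (3 + 7) = (S² + S²) + 10 = 2*S² + 10 = 10 + 2*S²)
(-15106 - 15098) + P(144) = (-15106 - 15098) + (10 + 2*144²) = -30204 + (10 + 2*20736) = -30204 + (10 + 41472) = -30204 + 41482 = 11278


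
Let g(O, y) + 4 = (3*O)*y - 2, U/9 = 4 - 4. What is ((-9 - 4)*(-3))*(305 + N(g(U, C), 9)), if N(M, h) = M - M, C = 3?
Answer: 11895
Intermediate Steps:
U = 0 (U = 9*(4 - 4) = 9*0 = 0)
g(O, y) = -6 + 3*O*y (g(O, y) = -4 + ((3*O)*y - 2) = -4 + (3*O*y - 2) = -4 + (-2 + 3*O*y) = -6 + 3*O*y)
N(M, h) = 0
((-9 - 4)*(-3))*(305 + N(g(U, C), 9)) = ((-9 - 4)*(-3))*(305 + 0) = -13*(-3)*305 = 39*305 = 11895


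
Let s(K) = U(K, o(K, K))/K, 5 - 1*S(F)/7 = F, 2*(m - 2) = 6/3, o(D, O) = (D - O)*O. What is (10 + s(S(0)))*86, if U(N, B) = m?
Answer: 30358/35 ≈ 867.37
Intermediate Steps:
o(D, O) = O*(D - O)
m = 3 (m = 2 + (6/3)/2 = 2 + (6*(⅓))/2 = 2 + (½)*2 = 2 + 1 = 3)
U(N, B) = 3
S(F) = 35 - 7*F
s(K) = 3/K
(10 + s(S(0)))*86 = (10 + 3/(35 - 7*0))*86 = (10 + 3/(35 + 0))*86 = (10 + 3/35)*86 = (353/35)*86 = 30358/35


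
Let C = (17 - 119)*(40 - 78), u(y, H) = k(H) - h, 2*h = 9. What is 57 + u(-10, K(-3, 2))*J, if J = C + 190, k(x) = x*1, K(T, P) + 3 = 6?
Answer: -6042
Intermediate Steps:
K(T, P) = 3 (K(T, P) = -3 + 6 = 3)
k(x) = x
h = 9/2 (h = (½)*9 = 9/2 ≈ 4.5000)
u(y, H) = -9/2 + H (u(y, H) = H - 1*9/2 = H - 9/2 = -9/2 + H)
C = 3876 (C = -102*(-38) = 3876)
J = 4066 (J = 3876 + 190 = 4066)
57 + u(-10, K(-3, 2))*J = 57 + (-9/2 + 3)*4066 = 57 - 3/2*4066 = 57 - 6099 = -6042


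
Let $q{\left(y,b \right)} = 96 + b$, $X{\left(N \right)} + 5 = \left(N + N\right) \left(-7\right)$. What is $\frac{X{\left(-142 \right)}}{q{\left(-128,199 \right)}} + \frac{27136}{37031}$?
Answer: $\frac{81437593}{10924145} \approx 7.4548$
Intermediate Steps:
$X{\left(N \right)} = -5 - 14 N$ ($X{\left(N \right)} = -5 + \left(N + N\right) \left(-7\right) = -5 + 2 N \left(-7\right) = -5 - 14 N$)
$\frac{X{\left(-142 \right)}}{q{\left(-128,199 \right)}} + \frac{27136}{37031} = \frac{-5 - -1988}{96 + 199} + \frac{27136}{37031} = \frac{-5 + 1988}{295} + 27136 \cdot \frac{1}{37031} = 1983 \cdot \frac{1}{295} + \frac{27136}{37031} = \frac{1983}{295} + \frac{27136}{37031} = \frac{81437593}{10924145}$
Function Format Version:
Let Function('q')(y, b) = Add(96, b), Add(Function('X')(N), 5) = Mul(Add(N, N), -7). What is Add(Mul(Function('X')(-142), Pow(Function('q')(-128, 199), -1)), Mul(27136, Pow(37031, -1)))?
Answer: Rational(81437593, 10924145) ≈ 7.4548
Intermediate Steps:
Function('X')(N) = Add(-5, Mul(-14, N)) (Function('X')(N) = Add(-5, Mul(Add(N, N), -7)) = Add(-5, Mul(Mul(2, N), -7)) = Add(-5, Mul(-14, N)))
Add(Mul(Function('X')(-142), Pow(Function('q')(-128, 199), -1)), Mul(27136, Pow(37031, -1))) = Add(Mul(Add(-5, Mul(-14, -142)), Pow(Add(96, 199), -1)), Mul(27136, Pow(37031, -1))) = Add(Mul(Add(-5, 1988), Pow(295, -1)), Mul(27136, Rational(1, 37031))) = Add(Mul(1983, Rational(1, 295)), Rational(27136, 37031)) = Add(Rational(1983, 295), Rational(27136, 37031)) = Rational(81437593, 10924145)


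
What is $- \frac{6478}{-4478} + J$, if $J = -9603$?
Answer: $- \frac{21497878}{2239} \approx -9601.5$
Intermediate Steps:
$- \frac{6478}{-4478} + J = - \frac{6478}{-4478} - 9603 = \left(-6478\right) \left(- \frac{1}{4478}\right) - 9603 = \frac{3239}{2239} - 9603 = - \frac{21497878}{2239}$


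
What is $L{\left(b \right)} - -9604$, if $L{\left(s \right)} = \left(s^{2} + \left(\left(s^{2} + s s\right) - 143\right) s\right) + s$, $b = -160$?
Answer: $-8134076$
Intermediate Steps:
$L{\left(s \right)} = s + s^{2} + s \left(-143 + 2 s^{2}\right)$ ($L{\left(s \right)} = \left(s^{2} + \left(\left(s^{2} + s^{2}\right) - 143\right) s\right) + s = \left(s^{2} + \left(2 s^{2} - 143\right) s\right) + s = \left(s^{2} + \left(-143 + 2 s^{2}\right) s\right) + s = \left(s^{2} + s \left(-143 + 2 s^{2}\right)\right) + s = s + s^{2} + s \left(-143 + 2 s^{2}\right)$)
$L{\left(b \right)} - -9604 = - 160 \left(-142 - 160 + 2 \left(-160\right)^{2}\right) - -9604 = - 160 \left(-142 - 160 + 2 \cdot 25600\right) + 9604 = - 160 \left(-142 - 160 + 51200\right) + 9604 = \left(-160\right) 50898 + 9604 = -8143680 + 9604 = -8134076$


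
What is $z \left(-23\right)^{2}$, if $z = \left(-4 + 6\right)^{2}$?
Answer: $2116$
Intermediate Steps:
$z = 4$ ($z = 2^{2} = 4$)
$z \left(-23\right)^{2} = 4 \left(-23\right)^{2} = 4 \cdot 529 = 2116$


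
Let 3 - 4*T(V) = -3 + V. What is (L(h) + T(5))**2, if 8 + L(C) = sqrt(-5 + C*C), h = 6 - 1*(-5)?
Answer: 2817/16 - 31*sqrt(29) ≈ 9.1224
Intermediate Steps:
T(V) = 3/2 - V/4 (T(V) = 3/4 - (-3 + V)/4 = 3/4 + (3/4 - V/4) = 3/2 - V/4)
h = 11 (h = 6 + 5 = 11)
L(C) = -8 + sqrt(-5 + C**2) (L(C) = -8 + sqrt(-5 + C*C) = -8 + sqrt(-5 + C**2))
(L(h) + T(5))**2 = ((-8 + sqrt(-5 + 11**2)) + (3/2 - 1/4*5))**2 = ((-8 + sqrt(-5 + 121)) + (3/2 - 5/4))**2 = ((-8 + sqrt(116)) + 1/4)**2 = ((-8 + 2*sqrt(29)) + 1/4)**2 = (-31/4 + 2*sqrt(29))**2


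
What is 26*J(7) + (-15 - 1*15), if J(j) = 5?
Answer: 100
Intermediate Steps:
26*J(7) + (-15 - 1*15) = 26*5 + (-15 - 1*15) = 130 + (-15 - 15) = 130 - 30 = 100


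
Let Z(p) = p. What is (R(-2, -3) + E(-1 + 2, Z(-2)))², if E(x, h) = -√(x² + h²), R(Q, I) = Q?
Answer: (2 + √5)² ≈ 17.944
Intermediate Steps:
E(x, h) = -√(h² + x²)
(R(-2, -3) + E(-1 + 2, Z(-2)))² = (-2 - √((-2)² + (-1 + 2)²))² = (-2 - √(4 + 1²))² = (-2 - √(4 + 1))² = (-2 - √5)²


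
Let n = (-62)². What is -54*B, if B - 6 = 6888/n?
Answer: -404352/961 ≈ -420.76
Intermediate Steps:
n = 3844
B = 7488/961 (B = 6 + 6888/3844 = 6 + 6888*(1/3844) = 6 + 1722/961 = 7488/961 ≈ 7.7919)
-54*B = -54*7488/961 = -404352/961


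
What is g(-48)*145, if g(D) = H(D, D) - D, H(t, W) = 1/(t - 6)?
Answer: 375695/54 ≈ 6957.3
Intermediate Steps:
H(t, W) = 1/(-6 + t)
g(D) = 1/(-6 + D) - D
g(-48)*145 = ((1 - 1*(-48)*(-6 - 48))/(-6 - 48))*145 = ((1 - 1*(-48)*(-54))/(-54))*145 = -(1 - 2592)/54*145 = -1/54*(-2591)*145 = (2591/54)*145 = 375695/54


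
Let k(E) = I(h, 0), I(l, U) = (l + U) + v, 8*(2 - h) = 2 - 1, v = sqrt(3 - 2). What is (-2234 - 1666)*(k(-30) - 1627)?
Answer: 12668175/2 ≈ 6.3341e+6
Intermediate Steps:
v = 1 (v = sqrt(1) = 1)
h = 15/8 (h = 2 - (2 - 1)/8 = 2 - 1/8*1 = 2 - 1/8 = 15/8 ≈ 1.8750)
I(l, U) = 1 + U + l (I(l, U) = (l + U) + 1 = (U + l) + 1 = 1 + U + l)
k(E) = 23/8 (k(E) = 1 + 0 + 15/8 = 23/8)
(-2234 - 1666)*(k(-30) - 1627) = (-2234 - 1666)*(23/8 - 1627) = -3900*(-12993/8) = 12668175/2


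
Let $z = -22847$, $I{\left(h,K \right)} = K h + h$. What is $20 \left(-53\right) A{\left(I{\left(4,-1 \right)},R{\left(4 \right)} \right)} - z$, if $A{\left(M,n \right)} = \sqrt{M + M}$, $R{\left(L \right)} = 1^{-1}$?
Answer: $22847$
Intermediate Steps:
$R{\left(L \right)} = 1$
$I{\left(h,K \right)} = h + K h$
$A{\left(M,n \right)} = \sqrt{2} \sqrt{M}$ ($A{\left(M,n \right)} = \sqrt{2 M} = \sqrt{2} \sqrt{M}$)
$20 \left(-53\right) A{\left(I{\left(4,-1 \right)},R{\left(4 \right)} \right)} - z = 20 \left(-53\right) \sqrt{2} \sqrt{4 \left(1 - 1\right)} - -22847 = - 1060 \sqrt{2} \sqrt{4 \cdot 0} + 22847 = - 1060 \sqrt{2} \sqrt{0} + 22847 = - 1060 \sqrt{2} \cdot 0 + 22847 = \left(-1060\right) 0 + 22847 = 0 + 22847 = 22847$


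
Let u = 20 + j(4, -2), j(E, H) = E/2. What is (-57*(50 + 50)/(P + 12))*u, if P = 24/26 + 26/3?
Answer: -2445300/421 ≈ -5808.3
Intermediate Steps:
P = 374/39 (P = 24*(1/26) + 26*(1/3) = 12/13 + 26/3 = 374/39 ≈ 9.5897)
j(E, H) = E/2 (j(E, H) = E*(1/2) = E/2)
u = 22 (u = 20 + (1/2)*4 = 20 + 2 = 22)
(-57*(50 + 50)/(P + 12))*u = -57*(50 + 50)/(374/39 + 12)*22 = -5700/842/39*22 = -5700*39/842*22 = -57*1950/421*22 = -111150/421*22 = -2445300/421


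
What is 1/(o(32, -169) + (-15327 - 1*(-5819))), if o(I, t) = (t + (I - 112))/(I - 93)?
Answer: -61/579739 ≈ -0.00010522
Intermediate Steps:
o(I, t) = (-112 + I + t)/(-93 + I) (o(I, t) = (t + (-112 + I))/(-93 + I) = (-112 + I + t)/(-93 + I))
1/(o(32, -169) + (-15327 - 1*(-5819))) = 1/((-112 + 32 - 169)/(-93 + 32) + (-15327 - 1*(-5819))) = 1/(-249/(-61) + (-15327 + 5819)) = 1/(-1/61*(-249) - 9508) = 1/(249/61 - 9508) = 1/(-579739/61) = -61/579739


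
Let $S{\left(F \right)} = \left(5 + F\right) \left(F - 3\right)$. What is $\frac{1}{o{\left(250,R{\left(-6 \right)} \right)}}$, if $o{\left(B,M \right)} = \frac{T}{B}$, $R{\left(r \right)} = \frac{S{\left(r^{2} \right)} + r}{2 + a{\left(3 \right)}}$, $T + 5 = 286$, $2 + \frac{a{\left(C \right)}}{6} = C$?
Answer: $\frac{250}{281} \approx 0.88968$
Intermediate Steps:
$a{\left(C \right)} = -12 + 6 C$
$T = 281$ ($T = -5 + 286 = 281$)
$S{\left(F \right)} = \left(-3 + F\right) \left(5 + F\right)$ ($S{\left(F \right)} = \left(5 + F\right) \left(-3 + F\right) = \left(-3 + F\right) \left(5 + F\right)$)
$R{\left(r \right)} = - \frac{15}{8} + \frac{r^{2}}{4} + \frac{r}{8} + \frac{r^{4}}{8}$ ($R{\left(r \right)} = \frac{\left(-15 + \left(r^{2}\right)^{2} + 2 r^{2}\right) + r}{2 + \left(-12 + 6 \cdot 3\right)} = \frac{\left(-15 + r^{4} + 2 r^{2}\right) + r}{2 + \left(-12 + 18\right)} = \frac{-15 + r + r^{4} + 2 r^{2}}{2 + 6} = \frac{-15 + r + r^{4} + 2 r^{2}}{8} = \left(-15 + r + r^{4} + 2 r^{2}\right) \frac{1}{8} = - \frac{15}{8} + \frac{r^{2}}{4} + \frac{r}{8} + \frac{r^{4}}{8}$)
$o{\left(B,M \right)} = \frac{281}{B}$
$\frac{1}{o{\left(250,R{\left(-6 \right)} \right)}} = \frac{1}{281 \cdot \frac{1}{250}} = \frac{1}{\frac{281}{250}} = \frac{250}{281}$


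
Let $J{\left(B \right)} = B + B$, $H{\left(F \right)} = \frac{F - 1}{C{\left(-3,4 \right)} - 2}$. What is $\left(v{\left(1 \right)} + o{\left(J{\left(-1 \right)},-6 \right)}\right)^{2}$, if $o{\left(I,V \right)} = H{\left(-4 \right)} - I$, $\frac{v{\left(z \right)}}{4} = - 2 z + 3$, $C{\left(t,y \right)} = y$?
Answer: $\frac{49}{4} \approx 12.25$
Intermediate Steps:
$H{\left(F \right)} = - \frac{1}{2} + \frac{F}{2}$ ($H{\left(F \right)} = \frac{F - 1}{4 - 2} = \frac{-1 + F}{2} = \left(-1 + F\right) \frac{1}{2} = - \frac{1}{2} + \frac{F}{2}$)
$v{\left(z \right)} = 12 - 8 z$ ($v{\left(z \right)} = 4 \left(- 2 z + 3\right) = 4 \left(3 - 2 z\right) = 12 - 8 z$)
$J{\left(B \right)} = 2 B$
$o{\left(I,V \right)} = - \frac{5}{2} - I$ ($o{\left(I,V \right)} = \left(- \frac{1}{2} + \frac{1}{2} \left(-4\right)\right) - I = \left(- \frac{1}{2} - 2\right) - I = - \frac{5}{2} - I$)
$\left(v{\left(1 \right)} + o{\left(J{\left(-1 \right)},-6 \right)}\right)^{2} = \left(\left(12 - 8\right) - \left(\frac{5}{2} + 2 \left(-1\right)\right)\right)^{2} = \left(\left(12 - 8\right) - \frac{1}{2}\right)^{2} = \left(4 + \left(- \frac{5}{2} + 2\right)\right)^{2} = \left(4 - \frac{1}{2}\right)^{2} = \left(\frac{7}{2}\right)^{2} = \frac{49}{4}$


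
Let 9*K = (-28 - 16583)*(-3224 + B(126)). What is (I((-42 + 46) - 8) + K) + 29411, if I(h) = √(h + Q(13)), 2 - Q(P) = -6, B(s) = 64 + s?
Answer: 16887497/3 ≈ 5.6292e+6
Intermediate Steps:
Q(P) = 8 (Q(P) = 2 - 1*(-6) = 2 + 6 = 8)
K = 16799258/3 (K = ((-28 - 16583)*(-3224 + (64 + 126)))/9 = (-16611*(-3224 + 190))/9 = (-16611*(-3034))/9 = (⅑)*50397774 = 16799258/3 ≈ 5.5998e+6)
I(h) = √(8 + h) (I(h) = √(h + 8) = √(8 + h))
(I((-42 + 46) - 8) + K) + 29411 = (√(8 + ((-42 + 46) - 8)) + 16799258/3) + 29411 = (√(8 + (4 - 8)) + 16799258/3) + 29411 = (√(8 - 4) + 16799258/3) + 29411 = (√4 + 16799258/3) + 29411 = (2 + 16799258/3) + 29411 = 16799264/3 + 29411 = 16887497/3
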